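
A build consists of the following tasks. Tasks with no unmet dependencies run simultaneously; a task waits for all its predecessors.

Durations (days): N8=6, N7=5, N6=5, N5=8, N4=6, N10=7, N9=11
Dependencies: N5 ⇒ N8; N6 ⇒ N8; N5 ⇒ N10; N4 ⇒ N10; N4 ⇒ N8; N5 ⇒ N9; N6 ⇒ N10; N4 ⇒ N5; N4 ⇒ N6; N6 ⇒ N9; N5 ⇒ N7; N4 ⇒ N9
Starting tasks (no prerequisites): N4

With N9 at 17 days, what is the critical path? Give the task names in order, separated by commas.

The binding path is N4→N5→N9 = 6+8+11 = 25; finish at 25 days.
N9 is on the critical path; changing it to 17 makes that path 31 days.
No other chain overtakes it, so the finish is 31 days.

N4, N5, N9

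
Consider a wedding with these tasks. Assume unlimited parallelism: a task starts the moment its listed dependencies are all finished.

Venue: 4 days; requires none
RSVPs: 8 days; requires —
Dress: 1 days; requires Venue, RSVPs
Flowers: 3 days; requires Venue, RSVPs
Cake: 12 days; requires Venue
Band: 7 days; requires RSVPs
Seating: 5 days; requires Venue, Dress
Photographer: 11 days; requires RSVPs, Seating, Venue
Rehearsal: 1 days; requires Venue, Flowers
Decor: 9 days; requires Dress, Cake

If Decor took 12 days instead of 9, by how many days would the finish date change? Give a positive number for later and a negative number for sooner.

3

Critical path before the change: Venue→Cake→Decor = 4+12+9 = 25 giving 25 days.
Decor lies on that path, so at 12 days the path becomes 28 days.
No other chain overtakes it, so the finish is 28 days.
Change in finish: 28 − 25 = +3 days.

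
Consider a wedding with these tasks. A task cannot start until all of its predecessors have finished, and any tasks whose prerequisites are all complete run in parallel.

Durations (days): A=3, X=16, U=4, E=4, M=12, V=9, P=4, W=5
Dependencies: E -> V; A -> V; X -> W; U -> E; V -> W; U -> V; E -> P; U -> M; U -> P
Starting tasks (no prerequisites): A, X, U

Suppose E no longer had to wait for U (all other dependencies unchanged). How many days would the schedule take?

21

Original critical path: U→E→V→W = 4+4+9+5 = 22 ⇒ 22 days.
Without U→E, E's earliest start moves from 4 to 0.
The longest chain is now X→W = 16+5 = 21, so the schedule takes 21 days.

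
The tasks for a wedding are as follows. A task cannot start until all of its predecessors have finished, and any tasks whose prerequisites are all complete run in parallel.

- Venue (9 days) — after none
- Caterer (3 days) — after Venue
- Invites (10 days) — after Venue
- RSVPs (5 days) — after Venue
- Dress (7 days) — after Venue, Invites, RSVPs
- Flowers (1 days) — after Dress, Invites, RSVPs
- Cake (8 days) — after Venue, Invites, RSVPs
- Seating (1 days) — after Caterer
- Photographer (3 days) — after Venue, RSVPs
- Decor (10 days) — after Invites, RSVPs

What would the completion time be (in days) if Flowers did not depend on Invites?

Before: longest chain Venue→Invites→Decor = 9+10+10 = 29, finish 29.
Dropping Invites→Flowers doesn't change Flowers's earliest start (26); another predecessor still binds.
After: Venue→Invites→Decor = 9+10+10 = 29 → 29 days.

29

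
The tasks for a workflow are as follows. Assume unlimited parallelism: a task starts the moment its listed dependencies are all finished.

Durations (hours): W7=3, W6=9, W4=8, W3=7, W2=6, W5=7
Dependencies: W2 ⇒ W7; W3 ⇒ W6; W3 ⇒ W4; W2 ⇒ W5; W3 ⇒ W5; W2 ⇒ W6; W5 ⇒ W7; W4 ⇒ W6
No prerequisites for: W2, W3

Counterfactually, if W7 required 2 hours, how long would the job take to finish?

Actual critical path: W3→W4→W6 = 7+8+9 = 24 ⇒ 24 hours.
W7 has 7 hours of float (longest path through it is 17).
No other chain overtakes it, so the finish is 24 hours.

24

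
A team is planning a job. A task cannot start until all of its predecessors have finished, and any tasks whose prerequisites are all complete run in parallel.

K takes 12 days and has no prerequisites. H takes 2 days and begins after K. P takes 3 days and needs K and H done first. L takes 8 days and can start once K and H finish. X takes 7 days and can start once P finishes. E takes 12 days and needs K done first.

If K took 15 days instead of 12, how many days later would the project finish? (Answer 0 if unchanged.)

As given, the longest chain is K→H→P→X = 12+2+3+7 = 24, so the finish is 24 days.
K lies on that path, so at 15 days the path becomes 27 days.
The critical path is still K→H→P→X; finish is now 27 days.
Change in finish: 27 − 24 = +3 days.

3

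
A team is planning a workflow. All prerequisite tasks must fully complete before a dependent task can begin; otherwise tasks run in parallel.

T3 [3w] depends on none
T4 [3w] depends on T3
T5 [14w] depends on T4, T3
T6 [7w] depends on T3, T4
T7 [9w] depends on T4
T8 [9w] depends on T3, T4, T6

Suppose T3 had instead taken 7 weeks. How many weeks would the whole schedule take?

26

Critical path before the change: T3→T4→T6→T8 = 3+3+7+9 = 22 giving 22 weeks.
T3 lies on that path, so at 7 weeks the path becomes 26 weeks.
The critical path is still T3→T4→T6→T8; finish is now 26 weeks.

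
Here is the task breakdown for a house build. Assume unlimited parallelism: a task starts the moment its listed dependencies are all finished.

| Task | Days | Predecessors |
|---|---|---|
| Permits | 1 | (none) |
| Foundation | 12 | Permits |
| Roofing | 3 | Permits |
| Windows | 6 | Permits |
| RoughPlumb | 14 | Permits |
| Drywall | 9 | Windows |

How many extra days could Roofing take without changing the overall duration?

12

Permits→Windows→Drywall = 1+6+9 = 16 sets the makespan at 16 days.
Roofing finishes as early as 4 and must finish by 16.
Slack of Roofing = 13 − 1 = 12 days.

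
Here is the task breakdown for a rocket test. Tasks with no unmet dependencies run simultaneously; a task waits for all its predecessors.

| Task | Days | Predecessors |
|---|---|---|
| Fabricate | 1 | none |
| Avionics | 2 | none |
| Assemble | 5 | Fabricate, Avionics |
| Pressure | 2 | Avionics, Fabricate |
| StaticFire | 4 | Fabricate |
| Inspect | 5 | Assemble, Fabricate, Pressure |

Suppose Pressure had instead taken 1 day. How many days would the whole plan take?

12

Actual critical path: Avionics→Assemble→Inspect = 2+5+5 = 12 ⇒ 12 days.
The longest path through Pressure is only 9 days, so Pressure has float 3.
No other chain overtakes it, so the finish is 12 days.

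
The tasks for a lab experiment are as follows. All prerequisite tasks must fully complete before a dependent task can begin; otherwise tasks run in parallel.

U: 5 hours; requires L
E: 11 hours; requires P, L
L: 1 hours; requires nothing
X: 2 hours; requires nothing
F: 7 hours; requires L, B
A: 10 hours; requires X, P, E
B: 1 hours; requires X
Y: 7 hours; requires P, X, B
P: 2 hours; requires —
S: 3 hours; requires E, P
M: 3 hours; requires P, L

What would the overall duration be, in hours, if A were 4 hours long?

Critical path before the change: P→E→A = 2+11+10 = 23 giving 23 hours.
Since A is critical, the -6 change carries straight to that chain (now 17 hours).
The critical path is still P→E→A; finish is now 17 hours.

17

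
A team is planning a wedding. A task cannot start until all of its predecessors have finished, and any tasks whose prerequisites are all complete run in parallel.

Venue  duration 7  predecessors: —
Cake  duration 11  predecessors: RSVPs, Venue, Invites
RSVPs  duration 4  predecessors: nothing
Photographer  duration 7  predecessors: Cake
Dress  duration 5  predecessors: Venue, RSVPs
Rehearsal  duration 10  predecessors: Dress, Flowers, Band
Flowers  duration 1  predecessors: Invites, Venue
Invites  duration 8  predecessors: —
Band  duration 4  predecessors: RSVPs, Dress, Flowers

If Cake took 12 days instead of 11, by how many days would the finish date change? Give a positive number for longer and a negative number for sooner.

The binding path is Invites→Cake→Photographer = 8+11+7 = 26; finish at 26 days.
Cake is on the critical path; changing it to 12 makes that path 27 days.
The critical path is still Invites→Cake→Photographer; finish is now 27 days.
Change in finish: 27 − 26 = +1 days.

1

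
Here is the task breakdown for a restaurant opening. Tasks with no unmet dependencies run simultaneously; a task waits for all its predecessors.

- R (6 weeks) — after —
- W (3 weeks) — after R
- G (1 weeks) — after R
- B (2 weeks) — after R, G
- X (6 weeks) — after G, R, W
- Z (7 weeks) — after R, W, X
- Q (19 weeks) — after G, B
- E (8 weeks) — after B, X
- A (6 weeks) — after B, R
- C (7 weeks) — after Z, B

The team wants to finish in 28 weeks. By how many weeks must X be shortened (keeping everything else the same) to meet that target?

Current finish: 29 weeks; target: 28.
X is on every critical path, so each week cut from X cuts the finish by one (this holds down to a finish of 28).
Need 29 − 28 = 1 week off X → X becomes 5 weeks, finish becomes 28.

1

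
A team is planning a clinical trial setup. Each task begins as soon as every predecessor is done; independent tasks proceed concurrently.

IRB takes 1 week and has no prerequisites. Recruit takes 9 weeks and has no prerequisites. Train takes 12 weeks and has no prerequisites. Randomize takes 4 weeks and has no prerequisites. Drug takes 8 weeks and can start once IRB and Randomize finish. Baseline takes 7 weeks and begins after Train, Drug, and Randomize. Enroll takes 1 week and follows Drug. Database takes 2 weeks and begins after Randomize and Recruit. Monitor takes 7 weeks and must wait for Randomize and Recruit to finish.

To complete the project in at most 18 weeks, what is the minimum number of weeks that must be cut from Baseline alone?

Current finish: 19 weeks; target: 18.
Baseline is on every critical path, so each week cut from Baseline cuts the finish by one (this holds down to a finish of 16).
Need 19 − 18 = 1 week off Baseline → Baseline becomes 6 weeks, finish becomes 18.

1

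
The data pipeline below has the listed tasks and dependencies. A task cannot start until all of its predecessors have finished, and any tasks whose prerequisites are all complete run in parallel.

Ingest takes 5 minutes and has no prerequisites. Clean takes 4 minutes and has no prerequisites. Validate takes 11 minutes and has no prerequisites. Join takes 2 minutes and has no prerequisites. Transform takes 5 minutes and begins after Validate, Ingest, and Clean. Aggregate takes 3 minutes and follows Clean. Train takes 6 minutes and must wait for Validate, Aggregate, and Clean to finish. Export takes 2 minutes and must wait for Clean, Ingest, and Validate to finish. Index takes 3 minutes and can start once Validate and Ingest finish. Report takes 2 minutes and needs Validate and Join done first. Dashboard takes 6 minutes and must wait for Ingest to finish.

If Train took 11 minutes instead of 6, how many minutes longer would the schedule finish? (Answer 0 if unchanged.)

5

Actual critical path: Validate→Train = 11+6 = 17 ⇒ 17 minutes.
Train is on the critical path; changing it to 11 makes that path 22 minutes.
No other chain overtakes it, so the finish is 22 minutes.
Change in finish: 22 − 17 = +5 minutes.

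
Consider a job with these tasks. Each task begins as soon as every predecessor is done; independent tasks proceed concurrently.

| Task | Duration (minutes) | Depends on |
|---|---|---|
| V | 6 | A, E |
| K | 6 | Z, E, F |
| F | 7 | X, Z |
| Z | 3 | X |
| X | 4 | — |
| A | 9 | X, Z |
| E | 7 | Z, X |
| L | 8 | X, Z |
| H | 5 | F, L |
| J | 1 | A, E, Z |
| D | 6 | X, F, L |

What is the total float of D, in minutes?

Critical path: X→Z→A→V = 4+3+9+6 = 22, so the finish is 22 minutes.
Longest path through D: 21 minutes (earliest finish 21, latest finish 22).
Slack of D = 16 − 15 = 1 minute.

1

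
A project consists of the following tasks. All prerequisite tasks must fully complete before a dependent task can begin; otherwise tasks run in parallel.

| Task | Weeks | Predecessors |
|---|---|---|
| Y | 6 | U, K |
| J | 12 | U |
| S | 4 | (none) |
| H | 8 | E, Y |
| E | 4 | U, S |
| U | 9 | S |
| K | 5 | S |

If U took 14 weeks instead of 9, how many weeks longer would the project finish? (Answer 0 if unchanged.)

5

As given, the longest chain is S→U→Y→H = 4+9+6+8 = 27, so the finish is 27 weeks.
U lies on that path, so at 14 weeks the path becomes 32 weeks.
That remains the longest chain; total 32 weeks.
Change in finish: 32 − 27 = +5 weeks.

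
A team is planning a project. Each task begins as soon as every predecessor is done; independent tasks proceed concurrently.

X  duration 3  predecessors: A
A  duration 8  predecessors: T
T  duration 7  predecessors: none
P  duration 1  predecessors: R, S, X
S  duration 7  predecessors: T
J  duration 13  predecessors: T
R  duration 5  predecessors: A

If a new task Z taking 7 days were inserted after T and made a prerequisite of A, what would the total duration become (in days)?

Originally the project takes 21 days.
With Z inserted, A now waits for max(T, Z).
New critical path: T→Z→A→R→P = 7+7+8+5+1 = 28 ⇒ 28 days.

28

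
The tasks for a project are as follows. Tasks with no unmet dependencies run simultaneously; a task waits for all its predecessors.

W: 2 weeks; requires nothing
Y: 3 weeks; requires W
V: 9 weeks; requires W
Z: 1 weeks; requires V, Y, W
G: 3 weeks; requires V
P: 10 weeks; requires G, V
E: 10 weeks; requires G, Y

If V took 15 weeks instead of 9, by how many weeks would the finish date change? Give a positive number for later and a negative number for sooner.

6

As given, the longest chain is W→V→G→P = 2+9+3+10 = 24, so the finish is 24 weeks.
V is on the critical path; changing it to 15 makes that path 30 weeks.
No other chain overtakes it, so the finish is 30 weeks.
Change in finish: 30 − 24 = +6 weeks.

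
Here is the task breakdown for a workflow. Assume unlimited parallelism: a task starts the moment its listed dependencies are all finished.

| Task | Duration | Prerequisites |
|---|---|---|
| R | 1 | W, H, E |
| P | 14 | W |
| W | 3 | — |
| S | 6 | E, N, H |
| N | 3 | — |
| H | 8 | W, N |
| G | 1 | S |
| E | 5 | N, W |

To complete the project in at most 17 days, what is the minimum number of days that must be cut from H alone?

1

Current finish: 18 days; target: 17.
H is on every critical path, so each day cut from H cuts the finish by one (this holds down to a finish of 17).
Need 18 − 17 = 1 day off H → H becomes 7 days, finish becomes 17.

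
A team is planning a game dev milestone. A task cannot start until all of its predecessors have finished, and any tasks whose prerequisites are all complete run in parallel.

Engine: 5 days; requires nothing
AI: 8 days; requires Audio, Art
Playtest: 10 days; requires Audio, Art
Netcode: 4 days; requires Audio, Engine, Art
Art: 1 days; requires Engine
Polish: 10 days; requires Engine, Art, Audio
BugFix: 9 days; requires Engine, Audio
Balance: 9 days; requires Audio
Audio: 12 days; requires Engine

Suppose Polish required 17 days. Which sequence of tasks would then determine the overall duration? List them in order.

Engine, Audio, Polish

As given, the longest chain is Engine→Audio→Polish = 5+12+10 = 27, so the finish is 27 days.
Polish lies on that path, so at 17 days the path becomes 34 days.
The critical path is still Engine→Audio→Polish; finish is now 34 days.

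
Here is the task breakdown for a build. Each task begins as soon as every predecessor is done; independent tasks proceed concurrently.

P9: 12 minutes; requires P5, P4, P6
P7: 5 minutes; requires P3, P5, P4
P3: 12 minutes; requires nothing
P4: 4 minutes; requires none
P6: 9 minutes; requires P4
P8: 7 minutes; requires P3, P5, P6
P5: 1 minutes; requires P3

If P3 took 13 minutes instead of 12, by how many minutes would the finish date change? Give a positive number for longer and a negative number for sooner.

Baseline: P3→P5→P9 = 12+1+12 = 25 → 25 minutes.
Since P3 is critical, the +1 change carries straight to that chain (now 26 minutes).
The critical path is still P3→P5→P9; finish is now 26 minutes.
Change in finish: 26 − 25 = +1 minutes.

1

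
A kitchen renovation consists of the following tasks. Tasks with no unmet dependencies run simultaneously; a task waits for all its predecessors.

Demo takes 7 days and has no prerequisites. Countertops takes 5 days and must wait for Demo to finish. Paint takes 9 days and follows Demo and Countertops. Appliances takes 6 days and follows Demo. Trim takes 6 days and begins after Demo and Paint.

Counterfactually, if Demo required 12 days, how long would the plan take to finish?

32

Critical path before the change: Demo→Countertops→Paint→Trim = 7+5+9+6 = 27 giving 27 days.
Demo lies on that path, so at 12 days the path becomes 32 days.
No other chain overtakes it, so the finish is 32 days.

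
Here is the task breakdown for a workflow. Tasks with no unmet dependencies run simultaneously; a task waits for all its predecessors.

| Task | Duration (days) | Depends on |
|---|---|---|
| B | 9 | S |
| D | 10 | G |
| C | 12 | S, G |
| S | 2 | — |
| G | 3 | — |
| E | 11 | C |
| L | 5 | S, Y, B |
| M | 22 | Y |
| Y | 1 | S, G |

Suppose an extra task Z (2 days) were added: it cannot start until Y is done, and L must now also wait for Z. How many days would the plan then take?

26

Originally the plan takes 26 days.
With Z inserted, L now waits for max(S, Y, B, Z).
New critical path: G→Y→M = 3+1+22 = 26 ⇒ 26 days.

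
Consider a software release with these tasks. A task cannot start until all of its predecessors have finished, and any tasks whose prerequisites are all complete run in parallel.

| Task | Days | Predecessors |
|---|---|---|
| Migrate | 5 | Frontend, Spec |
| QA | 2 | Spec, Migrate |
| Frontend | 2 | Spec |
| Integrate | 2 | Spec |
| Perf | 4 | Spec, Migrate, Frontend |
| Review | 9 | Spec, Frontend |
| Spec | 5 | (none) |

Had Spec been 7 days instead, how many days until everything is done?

18

Baseline: Spec→Frontend→Review = 5+2+9 = 16 → 16 days.
Since Spec is critical, the +2 change carries straight to that chain (now 18 days).
No other chain overtakes it, so the finish is 18 days.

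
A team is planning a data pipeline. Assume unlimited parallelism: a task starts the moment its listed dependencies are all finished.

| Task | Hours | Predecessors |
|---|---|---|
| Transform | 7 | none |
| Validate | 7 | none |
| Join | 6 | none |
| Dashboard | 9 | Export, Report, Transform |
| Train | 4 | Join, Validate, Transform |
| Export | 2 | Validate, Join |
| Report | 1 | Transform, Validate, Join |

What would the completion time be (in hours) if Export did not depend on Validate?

17

With the dependency in place, Validate→Export→Dashboard = 7+2+9 = 18 sets the finish at 18 hours.
Without Validate→Export, Export's earliest start moves from 7 to 6.
The longest chain is now Validate→Report→Dashboard = 7+1+9 = 17, so the data pipeline takes 17 hours.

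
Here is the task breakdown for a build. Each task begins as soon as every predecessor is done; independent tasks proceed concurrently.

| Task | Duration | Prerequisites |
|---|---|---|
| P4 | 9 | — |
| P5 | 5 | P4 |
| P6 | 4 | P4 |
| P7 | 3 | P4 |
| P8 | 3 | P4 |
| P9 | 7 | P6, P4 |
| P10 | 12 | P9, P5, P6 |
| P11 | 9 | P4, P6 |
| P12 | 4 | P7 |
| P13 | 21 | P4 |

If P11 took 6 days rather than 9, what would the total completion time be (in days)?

32

The binding path is P4→P6→P9→P10 = 9+4+7+12 = 32; finish at 32 days.
P11 is off the critical path — its longest chain is 22 days, giving 10 of slack.
That remains the longest chain; total 32 days.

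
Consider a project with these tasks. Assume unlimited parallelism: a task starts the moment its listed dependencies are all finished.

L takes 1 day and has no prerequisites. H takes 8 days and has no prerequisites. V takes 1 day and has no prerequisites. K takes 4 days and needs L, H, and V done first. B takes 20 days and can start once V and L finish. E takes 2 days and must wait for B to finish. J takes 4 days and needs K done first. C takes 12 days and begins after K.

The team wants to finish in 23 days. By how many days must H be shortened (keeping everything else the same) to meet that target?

1

Current finish: 24 days; target: 23.
H is on every critical path, so each day cut from H cuts the finish by one (this holds down to a finish of 23).
Need 24 − 23 = 1 day off H → H becomes 7 days, finish becomes 23.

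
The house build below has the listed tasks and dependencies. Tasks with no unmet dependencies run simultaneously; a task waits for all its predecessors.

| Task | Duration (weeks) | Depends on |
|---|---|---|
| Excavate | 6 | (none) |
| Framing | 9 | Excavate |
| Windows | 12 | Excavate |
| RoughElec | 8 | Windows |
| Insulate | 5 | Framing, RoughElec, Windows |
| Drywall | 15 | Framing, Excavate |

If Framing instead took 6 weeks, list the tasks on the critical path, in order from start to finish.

Excavate, Windows, RoughElec, Insulate

Actual critical path: Excavate→Windows→RoughElec→Insulate = 6+12+8+5 = 31 ⇒ 31 weeks.
Framing has 1 week of float (longest path through it is 30).
That remains the longest chain; total 31 weeks.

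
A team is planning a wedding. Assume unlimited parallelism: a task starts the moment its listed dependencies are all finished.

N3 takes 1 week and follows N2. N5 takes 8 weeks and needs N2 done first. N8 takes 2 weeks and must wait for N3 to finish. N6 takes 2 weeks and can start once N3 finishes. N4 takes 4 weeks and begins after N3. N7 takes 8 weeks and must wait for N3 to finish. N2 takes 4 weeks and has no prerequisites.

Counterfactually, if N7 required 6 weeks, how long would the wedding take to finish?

The binding path is N2→N3→N7 = 4+1+8 = 13; finish at 13 weeks.
N7 is on the critical path; changing it to 6 makes that path 11 weeks.
The binding chain switches to N2→N5 = 4+8 = 12; finish 12 weeks.

12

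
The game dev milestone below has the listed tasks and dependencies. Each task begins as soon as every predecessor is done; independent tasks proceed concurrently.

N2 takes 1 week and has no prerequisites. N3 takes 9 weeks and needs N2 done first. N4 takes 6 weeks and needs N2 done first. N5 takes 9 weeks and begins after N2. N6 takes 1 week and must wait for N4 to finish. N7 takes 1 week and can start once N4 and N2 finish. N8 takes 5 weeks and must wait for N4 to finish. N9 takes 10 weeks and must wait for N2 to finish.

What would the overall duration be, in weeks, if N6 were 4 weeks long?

Baseline: N2→N4→N8 = 1+6+5 = 12 → 12 weeks.
N6 is off the critical path — its longest chain is 8 weeks, giving 4 of slack.
That remains the longest chain; total 12 weeks.

12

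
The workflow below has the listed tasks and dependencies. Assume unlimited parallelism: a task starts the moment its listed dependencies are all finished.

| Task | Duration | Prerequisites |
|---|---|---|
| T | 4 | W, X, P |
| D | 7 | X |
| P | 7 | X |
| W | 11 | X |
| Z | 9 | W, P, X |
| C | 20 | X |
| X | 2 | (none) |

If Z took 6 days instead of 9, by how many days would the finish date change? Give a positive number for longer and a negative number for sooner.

Critical path before the change: X→W→Z = 2+11+9 = 22 giving 22 days.
Z is on the critical path; changing it to 6 makes that path 19 days.
Now X→C = 2+20 = 22 is longest, so the finish becomes 22 days.
Change in finish: 22 − 22 = +0 days.

0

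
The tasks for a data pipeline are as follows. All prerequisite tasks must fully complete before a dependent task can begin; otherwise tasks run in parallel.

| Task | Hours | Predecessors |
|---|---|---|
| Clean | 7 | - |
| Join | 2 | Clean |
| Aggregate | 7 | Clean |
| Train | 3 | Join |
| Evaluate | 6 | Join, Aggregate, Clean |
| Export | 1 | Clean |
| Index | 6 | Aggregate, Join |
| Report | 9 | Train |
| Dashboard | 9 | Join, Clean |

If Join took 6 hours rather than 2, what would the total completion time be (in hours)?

25

The binding path is Clean→Join→Train→Report = 7+2+3+9 = 21; finish at 21 hours.
Join is on the critical path; changing it to 6 makes that path 25 hours.
No other chain overtakes it, so the finish is 25 hours.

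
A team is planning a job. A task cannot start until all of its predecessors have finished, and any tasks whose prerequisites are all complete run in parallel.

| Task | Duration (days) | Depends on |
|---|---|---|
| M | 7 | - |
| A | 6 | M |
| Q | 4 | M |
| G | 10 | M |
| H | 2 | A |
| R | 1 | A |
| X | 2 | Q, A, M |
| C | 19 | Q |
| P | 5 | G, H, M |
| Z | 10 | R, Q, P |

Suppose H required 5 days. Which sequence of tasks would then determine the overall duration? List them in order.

Actual critical path: M→G→P→Z = 7+10+5+10 = 32 ⇒ 32 days.
H is off the critical path — its longest chain is 30 days, giving 2 of slack.
Now M→A→H→P→Z = 7+6+5+5+10 = 33 is longest, so the finish becomes 33 days.

M, A, H, P, Z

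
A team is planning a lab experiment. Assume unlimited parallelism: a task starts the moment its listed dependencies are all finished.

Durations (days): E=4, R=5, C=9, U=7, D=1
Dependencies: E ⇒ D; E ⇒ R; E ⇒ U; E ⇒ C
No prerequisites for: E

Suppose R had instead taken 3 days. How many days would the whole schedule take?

13

As given, the longest chain is E→C = 4+9 = 13, so the finish is 13 days.
The longest path through R is only 9 days, so R has float 4.
The critical path is still E→C; finish is now 13 days.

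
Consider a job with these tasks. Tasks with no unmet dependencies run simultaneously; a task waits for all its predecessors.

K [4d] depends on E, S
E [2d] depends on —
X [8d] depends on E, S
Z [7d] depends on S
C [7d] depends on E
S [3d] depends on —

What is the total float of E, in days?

S→X = 3+8 = 11 sets the makespan at 11 days.
The longest chain containing E totals 10 days.
So E can slip 3 − 2 = 1 day.

1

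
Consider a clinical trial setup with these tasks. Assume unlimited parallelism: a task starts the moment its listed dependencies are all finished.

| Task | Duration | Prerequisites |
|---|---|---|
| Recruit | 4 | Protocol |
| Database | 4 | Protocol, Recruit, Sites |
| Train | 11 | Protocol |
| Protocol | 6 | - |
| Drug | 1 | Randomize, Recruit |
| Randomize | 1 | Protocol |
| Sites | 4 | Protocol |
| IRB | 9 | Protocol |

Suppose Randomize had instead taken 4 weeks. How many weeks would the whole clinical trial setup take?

17

Actual critical path: Protocol→Train = 6+11 = 17 ⇒ 17 weeks.
The longest path through Randomize is only 8 weeks, so Randomize has float 9.
The critical path is still Protocol→Train; finish is now 17 weeks.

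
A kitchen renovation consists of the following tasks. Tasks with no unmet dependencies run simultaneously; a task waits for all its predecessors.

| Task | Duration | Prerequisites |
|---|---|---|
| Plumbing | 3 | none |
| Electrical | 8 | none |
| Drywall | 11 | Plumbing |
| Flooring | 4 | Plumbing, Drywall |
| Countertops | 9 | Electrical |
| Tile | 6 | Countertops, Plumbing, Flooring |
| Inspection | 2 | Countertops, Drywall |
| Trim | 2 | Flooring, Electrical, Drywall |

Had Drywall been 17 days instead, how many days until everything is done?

As given, the longest chain is Plumbing→Drywall→Flooring→Tile = 3+11+4+6 = 24, so the finish is 24 days.
Drywall lies on that path, so at 17 days the path becomes 30 days.
The critical path is still Plumbing→Drywall→Flooring→Tile; finish is now 30 days.

30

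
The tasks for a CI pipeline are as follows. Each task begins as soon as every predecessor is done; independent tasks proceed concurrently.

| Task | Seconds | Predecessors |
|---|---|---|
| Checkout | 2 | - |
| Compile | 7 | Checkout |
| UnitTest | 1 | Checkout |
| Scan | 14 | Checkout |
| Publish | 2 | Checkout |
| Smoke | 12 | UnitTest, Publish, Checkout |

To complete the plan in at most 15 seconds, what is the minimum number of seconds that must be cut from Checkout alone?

1

Current finish: 16 seconds; target: 15.
Checkout is on every critical path, so each second cut from Checkout cuts the finish by one (this holds down to a finish of 15).
Need 16 − 15 = 1 second off Checkout → Checkout becomes 1 second, finish becomes 15.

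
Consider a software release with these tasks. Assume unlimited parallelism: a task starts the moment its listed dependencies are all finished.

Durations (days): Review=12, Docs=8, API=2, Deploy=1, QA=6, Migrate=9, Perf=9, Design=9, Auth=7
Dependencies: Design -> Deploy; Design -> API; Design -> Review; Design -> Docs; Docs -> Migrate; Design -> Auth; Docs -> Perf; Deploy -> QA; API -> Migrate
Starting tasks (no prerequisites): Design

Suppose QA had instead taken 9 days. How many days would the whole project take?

The binding path is Design→Docs→Migrate = 9+8+9 = 26; finish at 26 days.
QA has 10 days of float (longest path through it is 16).
The critical path is still Design→Docs→Migrate; finish is now 26 days.

26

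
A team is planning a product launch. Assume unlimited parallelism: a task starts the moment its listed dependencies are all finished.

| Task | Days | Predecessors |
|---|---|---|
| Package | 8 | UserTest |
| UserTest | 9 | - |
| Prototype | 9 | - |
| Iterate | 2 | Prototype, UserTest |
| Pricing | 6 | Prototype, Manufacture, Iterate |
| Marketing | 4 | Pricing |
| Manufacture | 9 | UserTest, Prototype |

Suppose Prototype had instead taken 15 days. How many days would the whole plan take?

34

As given, the longest chain is Prototype→Manufacture→Pricing→Marketing = 9+9+6+4 = 28, so the finish is 28 days.
Since Prototype is critical, the +6 change carries straight to that chain (now 34 days).
That remains the longest chain; total 34 days.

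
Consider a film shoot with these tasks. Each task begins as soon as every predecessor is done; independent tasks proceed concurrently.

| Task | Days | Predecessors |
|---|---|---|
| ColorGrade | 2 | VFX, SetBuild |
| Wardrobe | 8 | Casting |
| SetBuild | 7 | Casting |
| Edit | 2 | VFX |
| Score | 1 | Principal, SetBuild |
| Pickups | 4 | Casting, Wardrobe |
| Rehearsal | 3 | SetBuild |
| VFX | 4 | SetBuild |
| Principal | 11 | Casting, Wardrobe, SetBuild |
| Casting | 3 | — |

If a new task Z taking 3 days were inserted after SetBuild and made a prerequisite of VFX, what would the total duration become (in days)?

23

Originally the plan takes 23 days.
With Z inserted, VFX now waits for max(SetBuild, Z).
New critical path: Casting→Wardrobe→Principal→Score = 3+8+11+1 = 23 ⇒ 23 days.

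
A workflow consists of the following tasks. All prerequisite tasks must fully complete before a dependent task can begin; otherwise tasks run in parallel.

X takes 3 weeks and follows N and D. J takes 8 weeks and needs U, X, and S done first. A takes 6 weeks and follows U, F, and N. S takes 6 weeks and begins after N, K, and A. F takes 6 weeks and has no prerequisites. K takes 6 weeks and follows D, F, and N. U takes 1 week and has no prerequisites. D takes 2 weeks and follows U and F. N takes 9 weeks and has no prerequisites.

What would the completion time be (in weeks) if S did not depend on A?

With the dependency in place, N→K→S→J = 9+6+6+8 = 29 sets the finish at 29 weeks.
Dropping A→S doesn't change S's earliest start (15); another predecessor still binds.
New critical path: N→K→S→J = 9+6+6+8 = 29 ⇒ 29 weeks.

29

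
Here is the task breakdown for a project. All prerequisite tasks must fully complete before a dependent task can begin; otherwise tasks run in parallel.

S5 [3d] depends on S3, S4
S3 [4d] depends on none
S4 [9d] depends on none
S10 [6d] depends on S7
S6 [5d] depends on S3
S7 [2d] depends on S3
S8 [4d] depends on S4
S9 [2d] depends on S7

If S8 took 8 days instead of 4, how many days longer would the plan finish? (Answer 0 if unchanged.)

Actual critical path: S4→S8 = 9+4 = 13 ⇒ 13 days.
S8 is on the critical path; changing it to 8 makes that path 17 days.
That remains the longest chain; total 17 days.
Change in finish: 17 − 13 = +4 days.

4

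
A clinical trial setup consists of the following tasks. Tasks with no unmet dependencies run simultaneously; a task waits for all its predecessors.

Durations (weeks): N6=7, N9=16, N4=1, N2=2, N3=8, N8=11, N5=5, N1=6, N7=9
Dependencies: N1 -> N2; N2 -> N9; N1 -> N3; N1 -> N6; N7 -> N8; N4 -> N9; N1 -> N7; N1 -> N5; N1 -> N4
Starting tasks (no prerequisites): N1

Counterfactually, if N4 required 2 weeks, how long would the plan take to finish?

Actual critical path: N1→N7→N8 = 6+9+11 = 26 ⇒ 26 weeks.
N4 is off the critical path — its longest chain is 23 weeks, giving 3 of slack.
That remains the longest chain; total 26 weeks.

26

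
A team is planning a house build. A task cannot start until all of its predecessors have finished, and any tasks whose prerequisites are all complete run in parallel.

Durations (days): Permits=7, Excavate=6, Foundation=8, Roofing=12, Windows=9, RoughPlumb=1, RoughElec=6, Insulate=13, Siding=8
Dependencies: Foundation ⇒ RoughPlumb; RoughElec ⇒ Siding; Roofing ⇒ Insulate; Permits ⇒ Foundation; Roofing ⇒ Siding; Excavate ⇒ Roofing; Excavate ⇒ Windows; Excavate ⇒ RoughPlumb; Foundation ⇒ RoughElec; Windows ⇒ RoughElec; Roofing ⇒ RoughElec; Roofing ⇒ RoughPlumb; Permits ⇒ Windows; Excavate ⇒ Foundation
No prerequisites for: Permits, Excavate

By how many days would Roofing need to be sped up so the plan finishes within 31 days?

Current finish: 32 days; target: 31.
Roofing is on every critical path, so each day cut from Roofing cuts the finish by one (this holds down to a finish of 30).
Need 32 − 31 = 1 day off Roofing → Roofing becomes 11 days, finish becomes 31.

1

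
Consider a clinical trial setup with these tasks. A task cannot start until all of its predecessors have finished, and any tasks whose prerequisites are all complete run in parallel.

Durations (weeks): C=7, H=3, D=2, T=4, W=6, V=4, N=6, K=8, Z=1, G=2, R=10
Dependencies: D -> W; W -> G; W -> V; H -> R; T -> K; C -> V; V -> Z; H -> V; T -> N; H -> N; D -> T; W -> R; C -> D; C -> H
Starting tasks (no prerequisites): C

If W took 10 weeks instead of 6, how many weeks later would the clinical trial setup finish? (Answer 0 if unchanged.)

Critical path before the change: C→D→W→R = 7+2+6+10 = 25 giving 25 weeks.
W is on the critical path; changing it to 10 makes that path 29 weeks.
No other chain overtakes it, so the finish is 29 weeks.
Change in finish: 29 − 25 = +4 weeks.

4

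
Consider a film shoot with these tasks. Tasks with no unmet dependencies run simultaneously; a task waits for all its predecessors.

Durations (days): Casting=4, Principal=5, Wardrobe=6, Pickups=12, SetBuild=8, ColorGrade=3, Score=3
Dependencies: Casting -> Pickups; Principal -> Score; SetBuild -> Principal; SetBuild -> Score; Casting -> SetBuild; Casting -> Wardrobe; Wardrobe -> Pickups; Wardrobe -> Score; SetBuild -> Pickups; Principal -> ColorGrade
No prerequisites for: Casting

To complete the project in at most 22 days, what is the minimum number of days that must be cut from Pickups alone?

2

Current finish: 24 days; target: 22.
Pickups is on every critical path, so each day cut from Pickups cuts the finish by one (this holds down to a finish of 20).
Need 24 − 22 = 2 days off Pickups → Pickups becomes 10 days, finish becomes 22.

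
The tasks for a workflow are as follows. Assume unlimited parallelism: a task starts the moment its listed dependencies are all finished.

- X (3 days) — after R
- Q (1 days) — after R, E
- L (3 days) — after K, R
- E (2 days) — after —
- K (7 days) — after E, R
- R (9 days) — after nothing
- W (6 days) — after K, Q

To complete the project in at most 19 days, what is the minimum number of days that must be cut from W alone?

3

Current finish: 22 days; target: 19.
W is on every critical path, so each day cut from W cuts the finish by one (this holds down to a finish of 19).
Need 22 − 19 = 3 days off W → W becomes 3 days, finish becomes 19.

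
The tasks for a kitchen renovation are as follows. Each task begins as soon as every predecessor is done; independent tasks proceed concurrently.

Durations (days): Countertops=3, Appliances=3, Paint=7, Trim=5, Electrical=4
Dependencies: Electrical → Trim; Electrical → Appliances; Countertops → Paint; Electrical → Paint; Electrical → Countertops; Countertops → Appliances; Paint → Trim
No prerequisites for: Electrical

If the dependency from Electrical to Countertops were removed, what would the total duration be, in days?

16

Original critical path: Electrical→Countertops→Paint→Trim = 4+3+7+5 = 19 ⇒ 19 days.
Without Electrical→Countertops, Countertops's earliest start moves from 4 to 0.
After: Electrical→Paint→Trim = 4+7+5 = 16 → 16 days.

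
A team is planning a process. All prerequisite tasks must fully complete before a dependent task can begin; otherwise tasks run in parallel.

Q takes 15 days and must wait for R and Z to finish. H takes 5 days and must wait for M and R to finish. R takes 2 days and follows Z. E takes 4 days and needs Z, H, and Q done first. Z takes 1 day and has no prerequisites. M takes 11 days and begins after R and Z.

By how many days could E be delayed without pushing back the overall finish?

0

Z→R→M→H→E = 1+2+11+5+4 = 23 sets the makespan at 23 days.
Longest path through E: 23 days (earliest finish 23, latest finish 23).
Float = 23 − 23 = 0.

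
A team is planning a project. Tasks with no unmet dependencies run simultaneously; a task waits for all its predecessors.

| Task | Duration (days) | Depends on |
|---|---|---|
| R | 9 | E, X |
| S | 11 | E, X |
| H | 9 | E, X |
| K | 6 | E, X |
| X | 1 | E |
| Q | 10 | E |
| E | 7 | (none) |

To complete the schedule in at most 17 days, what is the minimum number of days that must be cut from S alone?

Current finish: 19 days; target: 17.
S is on every critical path, so each day cut from S cuts the finish by one (this holds down to a finish of 17).
Need 19 − 17 = 2 days off S → S becomes 9 days, finish becomes 17.

2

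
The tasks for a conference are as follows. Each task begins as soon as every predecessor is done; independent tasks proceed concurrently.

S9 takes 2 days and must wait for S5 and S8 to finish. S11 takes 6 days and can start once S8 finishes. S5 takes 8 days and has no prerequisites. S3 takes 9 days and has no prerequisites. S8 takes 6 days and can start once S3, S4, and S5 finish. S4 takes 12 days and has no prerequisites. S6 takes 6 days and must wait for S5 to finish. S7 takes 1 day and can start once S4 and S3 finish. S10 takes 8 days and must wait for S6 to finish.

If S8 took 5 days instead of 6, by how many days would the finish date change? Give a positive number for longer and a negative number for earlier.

-1

Critical path before the change: S4→S8→S11 = 12+6+6 = 24 giving 24 days.
S8 is on the critical path; changing it to 5 makes that path 23 days.
No other chain overtakes it, so the finish is 23 days.
Change in finish: 23 − 24 = -1 days.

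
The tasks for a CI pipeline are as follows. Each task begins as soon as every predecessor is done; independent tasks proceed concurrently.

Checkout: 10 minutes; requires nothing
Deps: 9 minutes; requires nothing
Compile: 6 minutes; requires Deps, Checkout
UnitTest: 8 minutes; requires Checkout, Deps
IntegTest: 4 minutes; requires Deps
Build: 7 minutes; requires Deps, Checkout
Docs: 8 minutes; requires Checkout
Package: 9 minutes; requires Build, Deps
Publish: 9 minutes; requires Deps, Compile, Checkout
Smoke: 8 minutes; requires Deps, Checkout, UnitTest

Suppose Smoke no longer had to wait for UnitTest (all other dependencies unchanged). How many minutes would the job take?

26

Original critical path: Checkout→UnitTest→Smoke = 10+8+8 = 26 ⇒ 26 minutes.
Without UnitTest→Smoke, Smoke's earliest start moves from 18 to 10.
New critical path: Checkout→Build→Package = 10+7+9 = 26 ⇒ 26 minutes.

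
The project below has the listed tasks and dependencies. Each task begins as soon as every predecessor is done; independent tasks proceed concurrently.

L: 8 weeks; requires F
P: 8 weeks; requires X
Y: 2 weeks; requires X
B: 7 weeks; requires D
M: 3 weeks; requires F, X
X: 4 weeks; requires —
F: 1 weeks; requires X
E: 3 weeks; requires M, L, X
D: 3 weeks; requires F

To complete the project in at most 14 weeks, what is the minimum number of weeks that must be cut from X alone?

Current finish: 16 weeks; target: 14.
X is on every critical path, so each week cut from X cuts the finish by one (this holds down to a finish of 13).
Need 16 − 14 = 2 weeks off X → X becomes 2 weeks, finish becomes 14.

2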